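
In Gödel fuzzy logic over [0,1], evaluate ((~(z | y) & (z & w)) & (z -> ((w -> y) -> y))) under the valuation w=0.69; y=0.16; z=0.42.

(z | y) = max(0.42, 0.16) = 0.42
~(z | y): Gödel ¬ of 0.42 = 0 (operand ≠ 0)
(z & w) = min(0.42, 0.69) = 0.42
(~(z | y) & (z & w)) = min(0, 0.42) = 0
(w -> y): 0.69 > 0.16, so result = 0.16
((w -> y) -> y): 0.16 ≤ 0.16, so result = 1
(z -> ((w -> y) -> y)): 0.42 ≤ 1, so result = 1
((~(z | y) & (z & w)) & (z -> ((w -> y) -> y))) = min(0, 1) = 0

0.00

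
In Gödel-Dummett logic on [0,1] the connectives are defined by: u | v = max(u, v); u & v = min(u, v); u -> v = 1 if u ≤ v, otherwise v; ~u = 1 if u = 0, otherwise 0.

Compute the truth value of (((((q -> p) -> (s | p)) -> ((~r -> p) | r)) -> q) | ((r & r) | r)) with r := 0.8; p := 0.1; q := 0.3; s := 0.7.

(q -> p): 0.3 > 0.1, so result = 0.1
(s | p) = max(0.7, 0.1) = 0.7
((q -> p) -> (s | p)): 0.1 ≤ 0.7, so result = 1
~r: Gödel ¬ of 0.8 = 0 (operand ≠ 0)
(~r -> p): 0 ≤ 0.1, so result = 1
((~r -> p) | r) = max(1, 0.8) = 1
(((q -> p) -> (s | p)) -> ((~r -> p) | r)): 1 ≤ 1, so result = 1
((((q -> p) -> (s | p)) -> ((~r -> p) | r)) -> q): 1 > 0.3, so result = 0.3
(r & r) = min(0.8, 0.8) = 0.8
((r & r) | r) = max(0.8, 0.8) = 0.8
(((((q -> p) -> (s | p)) -> ((~r -> p) | r)) -> q) | ((r & r) | r)) = max(0.3, 0.8) = 0.8

0.80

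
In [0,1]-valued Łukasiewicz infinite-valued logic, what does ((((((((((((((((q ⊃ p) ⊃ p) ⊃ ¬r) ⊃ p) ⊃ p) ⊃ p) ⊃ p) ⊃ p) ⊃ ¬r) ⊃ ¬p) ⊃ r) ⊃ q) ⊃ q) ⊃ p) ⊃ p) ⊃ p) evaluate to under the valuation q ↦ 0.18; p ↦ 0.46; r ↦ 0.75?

0.67

(q ⊃ p): min(1, 1 − 0.18 + 0.46) = 1
((q ⊃ p) ⊃ p): min(1, 1 − 1 + 0.46) = 0.46
¬r: Łukasiewicz ¬ gives 1 − 0.75 = 0.25
(((q ⊃ p) ⊃ p) ⊃ ¬r): min(1, 1 − 0.46 + 0.25) = 0.79
((((q ⊃ p) ⊃ p) ⊃ ¬r) ⊃ p): min(1, 1 − 0.79 + 0.46) = 0.67
(((((q ⊃ p) ⊃ p) ⊃ ¬r) ⊃ p) ⊃ p): min(1, 1 − 0.67 + 0.46) = 0.79
((((((q ⊃ p) ⊃ p) ⊃ ¬r) ⊃ p) ⊃ p) ⊃ p): min(1, 1 − 0.79 + 0.46) = 0.67
(((((((q ⊃ p) ⊃ p) ⊃ ¬r) ⊃ p) ⊃ p) ⊃ p) ⊃ p): min(1, 1 − 0.67 + 0.46) = 0.79
((((((((q ⊃ p) ⊃ p) ⊃ ¬r) ⊃ p) ⊃ p) ⊃ p) ⊃ p) ⊃ p): min(1, 1 − 0.79 + 0.46) = 0.67
¬r: Łukasiewicz ¬ gives 1 − 0.75 = 0.25
(((((((((q ⊃ p) ⊃ p) ⊃ ¬r) ⊃ p) ⊃ p) ⊃ p) ⊃ p) ⊃ p) ⊃ ¬r): min(1, 1 − 0.67 + 0.25) = 0.58
¬p: Łukasiewicz ¬ gives 1 − 0.46 = 0.54
((((((((((q ⊃ p) ⊃ p) ⊃ ¬r) ⊃ p) ⊃ p) ⊃ p) ⊃ p) ⊃ p) ⊃ ¬r) ⊃ ¬p): min(1, 1 − 0.58 + 0.54) = 0.96
(((((((((((q ⊃ p) ⊃ p) ⊃ ¬r) ⊃ p) ⊃ p) ⊃ p) ⊃ p) ⊃ p) ⊃ ¬r) ⊃ ¬p) ⊃ r): min(1, 1 − 0.96 + 0.75) = 0.79
((((((((((((q ⊃ p) ⊃ p) ⊃ ¬r) ⊃ p) ⊃ p) ⊃ p) ⊃ p) ⊃ p) ⊃ ¬r) ⊃ ¬p) ⊃ r) ⊃ q): min(1, 1 − 0.79 + 0.18) = 0.39
(((((((((((((q ⊃ p) ⊃ p) ⊃ ¬r) ⊃ p) ⊃ p) ⊃ p) ⊃ p) ⊃ p) ⊃ ¬r) ⊃ ¬p) ⊃ r) ⊃ q) ⊃ q): min(1, 1 − 0.39 + 0.18) = 0.79
((((((((((((((q ⊃ p) ⊃ p) ⊃ ¬r) ⊃ p) ⊃ p) ⊃ p) ⊃ p) ⊃ p) ⊃ ¬r) ⊃ ¬p) ⊃ r) ⊃ q) ⊃ q) ⊃ p): min(1, 1 − 0.79 + 0.46) = 0.67
(((((((((((((((q ⊃ p) ⊃ p) ⊃ ¬r) ⊃ p) ⊃ p) ⊃ p) ⊃ p) ⊃ p) ⊃ ¬r) ⊃ ¬p) ⊃ r) ⊃ q) ⊃ q) ⊃ p) ⊃ p): min(1, 1 − 0.67 + 0.46) = 0.79
((((((((((((((((q ⊃ p) ⊃ p) ⊃ ¬r) ⊃ p) ⊃ p) ⊃ p) ⊃ p) ⊃ p) ⊃ ¬r) ⊃ ¬p) ⊃ r) ⊃ q) ⊃ q) ⊃ p) ⊃ p) ⊃ p): min(1, 1 − 0.79 + 0.46) = 0.67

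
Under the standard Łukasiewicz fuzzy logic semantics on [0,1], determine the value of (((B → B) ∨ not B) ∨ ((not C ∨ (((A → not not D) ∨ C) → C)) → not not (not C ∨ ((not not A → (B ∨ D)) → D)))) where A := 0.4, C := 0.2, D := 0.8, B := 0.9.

1.00

(B → B): min(1, 1 − 0.9 + 0.9) = 1
not B: Łukasiewicz ¬ gives 1 − 0.9 = 0.1
((B → B) ∨ not B) = max(1, 0.1) = 1
not C: Łukasiewicz ¬ gives 1 − 0.2 = 0.8
not D: Łukasiewicz ¬ gives 1 − 0.8 = 0.2
not not D: Łukasiewicz ¬ gives 1 − 0.2 = 0.8
(A → not not D): min(1, 1 − 0.4 + 0.8) = 1
((A → not not D) ∨ C) = max(1, 0.2) = 1
(((A → not not D) ∨ C) → C): min(1, 1 − 1 + 0.2) = 0.2
(not C ∨ (((A → not not D) ∨ C) → C)) = max(0.8, 0.2) = 0.8
not C: Łukasiewicz ¬ gives 1 − 0.2 = 0.8
not A: Łukasiewicz ¬ gives 1 − 0.4 = 0.6
not not A: Łukasiewicz ¬ gives 1 − 0.6 = 0.4
(B ∨ D) = max(0.9, 0.8) = 0.9
(not not A → (B ∨ D)): min(1, 1 − 0.4 + 0.9) = 1
((not not A → (B ∨ D)) → D): min(1, 1 − 1 + 0.8) = 0.8
(not C ∨ ((not not A → (B ∨ D)) → D)) = max(0.8, 0.8) = 0.8
not (not C ∨ ((not not A → (B ∨ D)) → D)): Łukasiewicz ¬ gives 1 − 0.8 = 0.2
not not (not C ∨ ((not not A → (B ∨ D)) → D)): Łukasiewicz ¬ gives 1 − 0.2 = 0.8
((not C ∨ (((A → not not D) ∨ C) → C)) → not not (not C ∨ ((not not A → (B ∨ D)) → D))): min(1, 1 − 0.8 + 0.8) = 1
(((B → B) ∨ not B) ∨ ((not C ∨ (((A → not not D) ∨ C) → C)) → not not (not C ∨ ((not not A → (B ∨ D)) → D)))) = max(1, 1) = 1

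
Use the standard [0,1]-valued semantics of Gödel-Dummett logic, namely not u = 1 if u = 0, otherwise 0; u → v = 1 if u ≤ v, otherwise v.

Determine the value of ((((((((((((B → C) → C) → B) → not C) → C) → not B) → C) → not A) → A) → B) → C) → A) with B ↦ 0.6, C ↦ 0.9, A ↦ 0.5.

0.50

(B → C): 0.6 ≤ 0.9, so result = 1
((B → C) → C): 1 > 0.9, so result = 0.9
(((B → C) → C) → B): 0.9 > 0.6, so result = 0.6
not C: Gödel ¬ of 0.9 = 0 (operand ≠ 0)
((((B → C) → C) → B) → not C): 0.6 > 0, so result = 0
(((((B → C) → C) → B) → not C) → C): 0 ≤ 0.9, so result = 1
not B: Gödel ¬ of 0.6 = 0 (operand ≠ 0)
((((((B → C) → C) → B) → not C) → C) → not B): 1 > 0, so result = 0
(((((((B → C) → C) → B) → not C) → C) → not B) → C): 0 ≤ 0.9, so result = 1
not A: Gödel ¬ of 0.5 = 0 (operand ≠ 0)
((((((((B → C) → C) → B) → not C) → C) → not B) → C) → not A): 1 > 0, so result = 0
(((((((((B → C) → C) → B) → not C) → C) → not B) → C) → not A) → A): 0 ≤ 0.5, so result = 1
((((((((((B → C) → C) → B) → not C) → C) → not B) → C) → not A) → A) → B): 1 > 0.6, so result = 0.6
(((((((((((B → C) → C) → B) → not C) → C) → not B) → C) → not A) → A) → B) → C): 0.6 ≤ 0.9, so result = 1
((((((((((((B → C) → C) → B) → not C) → C) → not B) → C) → not A) → A) → B) → C) → A): 1 > 0.5, so result = 0.5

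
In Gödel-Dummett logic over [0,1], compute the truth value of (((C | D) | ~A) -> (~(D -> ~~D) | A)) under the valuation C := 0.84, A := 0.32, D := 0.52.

(C | D) = max(0.84, 0.52) = 0.84
~A: Gödel ¬ of 0.32 = 0 (operand ≠ 0)
((C | D) | ~A) = max(0.84, 0) = 0.84
~D: Gödel ¬ of 0.52 = 0 (operand ≠ 0)
~~D: Gödel ¬ of 0 = 1 (operand is 0)
(D -> ~~D): 0.52 ≤ 1, so result = 1
~(D -> ~~D): Gödel ¬ of 1 = 0 (operand ≠ 0)
(~(D -> ~~D) | A) = max(0, 0.32) = 0.32
(((C | D) | ~A) -> (~(D -> ~~D) | A)): 0.84 > 0.32, so result = 0.32

0.32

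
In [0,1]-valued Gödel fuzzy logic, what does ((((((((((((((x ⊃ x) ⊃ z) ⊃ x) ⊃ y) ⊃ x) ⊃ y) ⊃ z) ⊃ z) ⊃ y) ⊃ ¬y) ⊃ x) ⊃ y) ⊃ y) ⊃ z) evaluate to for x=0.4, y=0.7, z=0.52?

(x ⊃ x): 0.4 ≤ 0.4, so result = 1
((x ⊃ x) ⊃ z): 1 > 0.52, so result = 0.52
(((x ⊃ x) ⊃ z) ⊃ x): 0.52 > 0.4, so result = 0.4
((((x ⊃ x) ⊃ z) ⊃ x) ⊃ y): 0.4 ≤ 0.7, so result = 1
(((((x ⊃ x) ⊃ z) ⊃ x) ⊃ y) ⊃ x): 1 > 0.4, so result = 0.4
((((((x ⊃ x) ⊃ z) ⊃ x) ⊃ y) ⊃ x) ⊃ y): 0.4 ≤ 0.7, so result = 1
(((((((x ⊃ x) ⊃ z) ⊃ x) ⊃ y) ⊃ x) ⊃ y) ⊃ z): 1 > 0.52, so result = 0.52
((((((((x ⊃ x) ⊃ z) ⊃ x) ⊃ y) ⊃ x) ⊃ y) ⊃ z) ⊃ z): 0.52 ≤ 0.52, so result = 1
(((((((((x ⊃ x) ⊃ z) ⊃ x) ⊃ y) ⊃ x) ⊃ y) ⊃ z) ⊃ z) ⊃ y): 1 > 0.7, so result = 0.7
¬y: Gödel ¬ of 0.7 = 0 (operand ≠ 0)
((((((((((x ⊃ x) ⊃ z) ⊃ x) ⊃ y) ⊃ x) ⊃ y) ⊃ z) ⊃ z) ⊃ y) ⊃ ¬y): 0.7 > 0, so result = 0
(((((((((((x ⊃ x) ⊃ z) ⊃ x) ⊃ y) ⊃ x) ⊃ y) ⊃ z) ⊃ z) ⊃ y) ⊃ ¬y) ⊃ x): 0 ≤ 0.4, so result = 1
((((((((((((x ⊃ x) ⊃ z) ⊃ x) ⊃ y) ⊃ x) ⊃ y) ⊃ z) ⊃ z) ⊃ y) ⊃ ¬y) ⊃ x) ⊃ y): 1 > 0.7, so result = 0.7
(((((((((((((x ⊃ x) ⊃ z) ⊃ x) ⊃ y) ⊃ x) ⊃ y) ⊃ z) ⊃ z) ⊃ y) ⊃ ¬y) ⊃ x) ⊃ y) ⊃ y): 0.7 ≤ 0.7, so result = 1
((((((((((((((x ⊃ x) ⊃ z) ⊃ x) ⊃ y) ⊃ x) ⊃ y) ⊃ z) ⊃ z) ⊃ y) ⊃ ¬y) ⊃ x) ⊃ y) ⊃ y) ⊃ z): 1 > 0.52, so result = 0.52

0.52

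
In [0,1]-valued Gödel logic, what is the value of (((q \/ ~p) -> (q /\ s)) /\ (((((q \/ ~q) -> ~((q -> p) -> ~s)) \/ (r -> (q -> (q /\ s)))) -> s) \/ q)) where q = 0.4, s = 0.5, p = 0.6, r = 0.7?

~p: Gödel ¬ of 0.6 = 0 (operand ≠ 0)
(q \/ ~p) = max(0.4, 0) = 0.4
(q /\ s) = min(0.4, 0.5) = 0.4
((q \/ ~p) -> (q /\ s)): 0.4 ≤ 0.4, so result = 1
~q: Gödel ¬ of 0.4 = 0 (operand ≠ 0)
(q \/ ~q) = max(0.4, 0) = 0.4
(q -> p): 0.4 ≤ 0.6, so result = 1
~s: Gödel ¬ of 0.5 = 0 (operand ≠ 0)
((q -> p) -> ~s): 1 > 0, so result = 0
~((q -> p) -> ~s): Gödel ¬ of 0 = 1 (operand is 0)
((q \/ ~q) -> ~((q -> p) -> ~s)): 0.4 ≤ 1, so result = 1
(q /\ s) = min(0.4, 0.5) = 0.4
(q -> (q /\ s)): 0.4 ≤ 0.4, so result = 1
(r -> (q -> (q /\ s))): 0.7 ≤ 1, so result = 1
(((q \/ ~q) -> ~((q -> p) -> ~s)) \/ (r -> (q -> (q /\ s)))) = max(1, 1) = 1
((((q \/ ~q) -> ~((q -> p) -> ~s)) \/ (r -> (q -> (q /\ s)))) -> s): 1 > 0.5, so result = 0.5
(((((q \/ ~q) -> ~((q -> p) -> ~s)) \/ (r -> (q -> (q /\ s)))) -> s) \/ q) = max(0.5, 0.4) = 0.5
(((q \/ ~p) -> (q /\ s)) /\ (((((q \/ ~q) -> ~((q -> p) -> ~s)) \/ (r -> (q -> (q /\ s)))) -> s) \/ q)) = min(1, 0.5) = 0.5

0.50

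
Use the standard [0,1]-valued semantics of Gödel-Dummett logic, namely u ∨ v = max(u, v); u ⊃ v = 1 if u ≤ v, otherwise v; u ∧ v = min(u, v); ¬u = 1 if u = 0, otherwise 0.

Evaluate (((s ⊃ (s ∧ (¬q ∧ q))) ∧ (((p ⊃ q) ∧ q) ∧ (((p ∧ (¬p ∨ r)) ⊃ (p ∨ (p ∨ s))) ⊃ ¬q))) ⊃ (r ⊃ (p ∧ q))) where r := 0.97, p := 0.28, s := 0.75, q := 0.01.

¬q: Gödel ¬ of 0.01 = 0 (operand ≠ 0)
(¬q ∧ q) = min(0, 0.01) = 0
(s ∧ (¬q ∧ q)) = min(0.75, 0) = 0
(s ⊃ (s ∧ (¬q ∧ q))): 0.75 > 0, so result = 0
(p ⊃ q): 0.28 > 0.01, so result = 0.01
((p ⊃ q) ∧ q) = min(0.01, 0.01) = 0.01
¬p: Gödel ¬ of 0.28 = 0 (operand ≠ 0)
(¬p ∨ r) = max(0, 0.97) = 0.97
(p ∧ (¬p ∨ r)) = min(0.28, 0.97) = 0.28
(p ∨ s) = max(0.28, 0.75) = 0.75
(p ∨ (p ∨ s)) = max(0.28, 0.75) = 0.75
((p ∧ (¬p ∨ r)) ⊃ (p ∨ (p ∨ s))): 0.28 ≤ 0.75, so result = 1
¬q: Gödel ¬ of 0.01 = 0 (operand ≠ 0)
(((p ∧ (¬p ∨ r)) ⊃ (p ∨ (p ∨ s))) ⊃ ¬q): 1 > 0, so result = 0
(((p ⊃ q) ∧ q) ∧ (((p ∧ (¬p ∨ r)) ⊃ (p ∨ (p ∨ s))) ⊃ ¬q)) = min(0.01, 0) = 0
((s ⊃ (s ∧ (¬q ∧ q))) ∧ (((p ⊃ q) ∧ q) ∧ (((p ∧ (¬p ∨ r)) ⊃ (p ∨ (p ∨ s))) ⊃ ¬q))) = min(0, 0) = 0
(p ∧ q) = min(0.28, 0.01) = 0.01
(r ⊃ (p ∧ q)): 0.97 > 0.01, so result = 0.01
(((s ⊃ (s ∧ (¬q ∧ q))) ∧ (((p ⊃ q) ∧ q) ∧ (((p ∧ (¬p ∨ r)) ⊃ (p ∨ (p ∨ s))) ⊃ ¬q))) ⊃ (r ⊃ (p ∧ q))): 0 ≤ 0.01, so result = 1

1.00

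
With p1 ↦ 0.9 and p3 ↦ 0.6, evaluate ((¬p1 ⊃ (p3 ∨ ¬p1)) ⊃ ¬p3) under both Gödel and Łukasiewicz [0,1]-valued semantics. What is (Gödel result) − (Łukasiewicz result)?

Gödel evaluation:
  ¬p1: Gödel ¬ of 0.9 = 0 (operand ≠ 0)
  ¬p1: Gödel ¬ of 0.9 = 0 (operand ≠ 0)
  (p3 ∨ ¬p1) = max(0.6, 0) = 0.6
  (¬p1 ⊃ (p3 ∨ ¬p1)): 0 ≤ 0.6, so result = 1
  ¬p3: Gödel ¬ of 0.6 = 0 (operand ≠ 0)
  ((¬p1 ⊃ (p3 ∨ ¬p1)) ⊃ ¬p3): 1 > 0, so result = 0
  Gödel value = 0
Łukasiewicz evaluation:
  ¬p1: Łukasiewicz ¬ gives 1 − 0.9 = 0.1
  ¬p1: Łukasiewicz ¬ gives 1 − 0.9 = 0.1
  (p3 ∨ ¬p1) = max(0.6, 0.1) = 0.6
  (¬p1 ⊃ (p3 ∨ ¬p1)): min(1, 1 − 0.1 + 0.6) = 1
  ¬p3: Łukasiewicz ¬ gives 1 − 0.6 = 0.4
  ((¬p1 ⊃ (p3 ∨ ¬p1)) ⊃ ¬p3): min(1, 1 − 1 + 0.4) = 0.4
  Łukasiewicz value = 0.4
Difference: 0 − 0.4 = -0.40

-0.40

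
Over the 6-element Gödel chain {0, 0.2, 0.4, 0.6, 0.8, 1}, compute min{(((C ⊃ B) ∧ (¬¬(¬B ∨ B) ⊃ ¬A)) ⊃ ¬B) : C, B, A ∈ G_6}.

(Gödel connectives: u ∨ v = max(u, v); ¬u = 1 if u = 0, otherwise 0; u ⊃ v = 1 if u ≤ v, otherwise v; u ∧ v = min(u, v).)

The minimum is attained at C = 0, B = 0.2, A = 0:
  (C ⊃ B): 0 ≤ 0.2, so result = 1
  ¬B: Gödel ¬ of 0.2 = 0 (operand ≠ 0)
  (¬B ∨ B) = max(0, 0.2) = 0.2
  ¬(¬B ∨ B): Gödel ¬ of 0.2 = 0 (operand ≠ 0)
  ¬¬(¬B ∨ B): Gödel ¬ of 0 = 1 (operand is 0)
  ¬A: Gödel ¬ of 0 = 1 (operand is 0)
  (¬¬(¬B ∨ B) ⊃ ¬A): 1 ≤ 1, so result = 1
  ((C ⊃ B) ∧ (¬¬(¬B ∨ B) ⊃ ¬A)) = min(1, 1) = 1
  ¬B: Gödel ¬ of 0.2 = 0 (operand ≠ 0)
  (((C ⊃ B) ∧ (¬¬(¬B ∨ B) ⊃ ¬A)) ⊃ ¬B): 1 > 0, so result = 0
Checking all 216 assignments confirms none give a value below 0.00.

0.00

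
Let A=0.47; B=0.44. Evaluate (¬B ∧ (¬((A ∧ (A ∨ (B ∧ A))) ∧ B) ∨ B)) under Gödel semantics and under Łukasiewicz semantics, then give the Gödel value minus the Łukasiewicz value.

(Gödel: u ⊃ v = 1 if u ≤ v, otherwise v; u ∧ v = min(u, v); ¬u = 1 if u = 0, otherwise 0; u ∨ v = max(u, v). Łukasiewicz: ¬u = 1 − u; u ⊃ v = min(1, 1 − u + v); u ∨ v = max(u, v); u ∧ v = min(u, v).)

-0.56

Gödel evaluation:
  ¬B: Gödel ¬ of 0.44 = 0 (operand ≠ 0)
  (B ∧ A) = min(0.44, 0.47) = 0.44
  (A ∨ (B ∧ A)) = max(0.47, 0.44) = 0.47
  (A ∧ (A ∨ (B ∧ A))) = min(0.47, 0.47) = 0.47
  ((A ∧ (A ∨ (B ∧ A))) ∧ B) = min(0.47, 0.44) = 0.44
  ¬((A ∧ (A ∨ (B ∧ A))) ∧ B): Gödel ¬ of 0.44 = 0 (operand ≠ 0)
  (¬((A ∧ (A ∨ (B ∧ A))) ∧ B) ∨ B) = max(0, 0.44) = 0.44
  (¬B ∧ (¬((A ∧ (A ∨ (B ∧ A))) ∧ B) ∨ B)) = min(0, 0.44) = 0
  Gödel value = 0
Łukasiewicz evaluation:
  ¬B: Łukasiewicz ¬ gives 1 − 0.44 = 0.56
  (B ∧ A) = min(0.44, 0.47) = 0.44
  (A ∨ (B ∧ A)) = max(0.47, 0.44) = 0.47
  (A ∧ (A ∨ (B ∧ A))) = min(0.47, 0.47) = 0.47
  ((A ∧ (A ∨ (B ∧ A))) ∧ B) = min(0.47, 0.44) = 0.44
  ¬((A ∧ (A ∨ (B ∧ A))) ∧ B): Łukasiewicz ¬ gives 1 − 0.44 = 0.56
  (¬((A ∧ (A ∨ (B ∧ A))) ∧ B) ∨ B) = max(0.56, 0.44) = 0.56
  (¬B ∧ (¬((A ∧ (A ∨ (B ∧ A))) ∧ B) ∨ B)) = min(0.56, 0.56) = 0.56
  Łukasiewicz value = 0.56
Difference: 0 − 0.56 = -0.56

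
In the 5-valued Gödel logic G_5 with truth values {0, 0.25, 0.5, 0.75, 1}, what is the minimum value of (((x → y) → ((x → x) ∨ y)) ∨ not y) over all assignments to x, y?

1.00

Every assignment gives 1. For instance at x = 0, y = 0:
  (x → y): 0 ≤ 0, so result = 1
  (x → x): 0 ≤ 0, so result = 1
  ((x → x) ∨ y) = max(1, 0) = 1
  ((x → y) → ((x → x) ∨ y)): 1 ≤ 1, so result = 1
  not y: Gödel ¬ of 0 = 1 (operand is 0)
  (((x → y) → ((x → x) ∨ y)) ∨ not y) = max(1, 1) = 1
All 25 assignments give value 1 — the formula is a G_5-tautology.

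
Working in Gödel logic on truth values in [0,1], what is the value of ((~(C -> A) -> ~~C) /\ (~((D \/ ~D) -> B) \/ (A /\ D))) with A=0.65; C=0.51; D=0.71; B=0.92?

(C -> A): 0.51 ≤ 0.65, so result = 1
~(C -> A): Gödel ¬ of 1 = 0 (operand ≠ 0)
~C: Gödel ¬ of 0.51 = 0 (operand ≠ 0)
~~C: Gödel ¬ of 0 = 1 (operand is 0)
(~(C -> A) -> ~~C): 0 ≤ 1, so result = 1
~D: Gödel ¬ of 0.71 = 0 (operand ≠ 0)
(D \/ ~D) = max(0.71, 0) = 0.71
((D \/ ~D) -> B): 0.71 ≤ 0.92, so result = 1
~((D \/ ~D) -> B): Gödel ¬ of 1 = 0 (operand ≠ 0)
(A /\ D) = min(0.65, 0.71) = 0.65
(~((D \/ ~D) -> B) \/ (A /\ D)) = max(0, 0.65) = 0.65
((~(C -> A) -> ~~C) /\ (~((D \/ ~D) -> B) \/ (A /\ D))) = min(1, 0.65) = 0.65

0.65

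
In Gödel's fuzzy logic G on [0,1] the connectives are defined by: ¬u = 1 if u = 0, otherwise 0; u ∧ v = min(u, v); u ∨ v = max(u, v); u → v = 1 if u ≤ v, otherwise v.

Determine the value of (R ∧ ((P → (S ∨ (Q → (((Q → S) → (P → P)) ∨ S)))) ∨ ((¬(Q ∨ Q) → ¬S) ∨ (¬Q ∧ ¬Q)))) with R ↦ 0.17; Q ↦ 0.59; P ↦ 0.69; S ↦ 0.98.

0.17

(Q → S): 0.59 ≤ 0.98, so result = 1
(P → P): 0.69 ≤ 0.69, so result = 1
((Q → S) → (P → P)): 1 ≤ 1, so result = 1
(((Q → S) → (P → P)) ∨ S) = max(1, 0.98) = 1
(Q → (((Q → S) → (P → P)) ∨ S)): 0.59 ≤ 1, so result = 1
(S ∨ (Q → (((Q → S) → (P → P)) ∨ S))) = max(0.98, 1) = 1
(P → (S ∨ (Q → (((Q → S) → (P → P)) ∨ S)))): 0.69 ≤ 1, so result = 1
(Q ∨ Q) = max(0.59, 0.59) = 0.59
¬(Q ∨ Q): Gödel ¬ of 0.59 = 0 (operand ≠ 0)
¬S: Gödel ¬ of 0.98 = 0 (operand ≠ 0)
(¬(Q ∨ Q) → ¬S): 0 ≤ 0, so result = 1
¬Q: Gödel ¬ of 0.59 = 0 (operand ≠ 0)
¬Q: Gödel ¬ of 0.59 = 0 (operand ≠ 0)
(¬Q ∧ ¬Q) = min(0, 0) = 0
((¬(Q ∨ Q) → ¬S) ∨ (¬Q ∧ ¬Q)) = max(1, 0) = 1
((P → (S ∨ (Q → (((Q → S) → (P → P)) ∨ S)))) ∨ ((¬(Q ∨ Q) → ¬S) ∨ (¬Q ∧ ¬Q))) = max(1, 1) = 1
(R ∧ ((P → (S ∨ (Q → (((Q → S) → (P → P)) ∨ S)))) ∨ ((¬(Q ∨ Q) → ¬S) ∨ (¬Q ∧ ¬Q)))) = min(0.17, 1) = 0.17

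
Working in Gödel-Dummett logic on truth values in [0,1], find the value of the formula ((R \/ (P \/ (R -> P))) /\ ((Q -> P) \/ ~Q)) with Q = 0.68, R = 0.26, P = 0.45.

(R -> P): 0.26 ≤ 0.45, so result = 1
(P \/ (R -> P)) = max(0.45, 1) = 1
(R \/ (P \/ (R -> P))) = max(0.26, 1) = 1
(Q -> P): 0.68 > 0.45, so result = 0.45
~Q: Gödel ¬ of 0.68 = 0 (operand ≠ 0)
((Q -> P) \/ ~Q) = max(0.45, 0) = 0.45
((R \/ (P \/ (R -> P))) /\ ((Q -> P) \/ ~Q)) = min(1, 0.45) = 0.45

0.45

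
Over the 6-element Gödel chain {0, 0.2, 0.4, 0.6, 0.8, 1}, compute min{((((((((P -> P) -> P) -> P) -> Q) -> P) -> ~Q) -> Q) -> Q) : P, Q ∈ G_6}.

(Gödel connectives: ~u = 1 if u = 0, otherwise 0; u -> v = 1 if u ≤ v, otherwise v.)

0.20

The minimum is attained at P = 0.2, Q = 0.2:
  (P -> P): 0.2 ≤ 0.2, so result = 1
  ((P -> P) -> P): 1 > 0.2, so result = 0.2
  (((P -> P) -> P) -> P): 0.2 ≤ 0.2, so result = 1
  ((((P -> P) -> P) -> P) -> Q): 1 > 0.2, so result = 0.2
  (((((P -> P) -> P) -> P) -> Q) -> P): 0.2 ≤ 0.2, so result = 1
  ~Q: Gödel ¬ of 0.2 = 0 (operand ≠ 0)
  ((((((P -> P) -> P) -> P) -> Q) -> P) -> ~Q): 1 > 0, so result = 0
  (((((((P -> P) -> P) -> P) -> Q) -> P) -> ~Q) -> Q): 0 ≤ 0.2, so result = 1
  ((((((((P -> P) -> P) -> P) -> Q) -> P) -> ~Q) -> Q) -> Q): 1 > 0.2, so result = 0.2
Checking all 36 assignments confirms none give a value below 0.20.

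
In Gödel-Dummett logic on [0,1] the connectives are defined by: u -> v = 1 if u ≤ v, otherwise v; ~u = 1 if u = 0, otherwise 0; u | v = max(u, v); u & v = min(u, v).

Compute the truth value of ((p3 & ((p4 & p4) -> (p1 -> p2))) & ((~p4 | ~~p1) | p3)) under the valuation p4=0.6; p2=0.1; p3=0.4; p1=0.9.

0.10

(p4 & p4) = min(0.6, 0.6) = 0.6
(p1 -> p2): 0.9 > 0.1, so result = 0.1
((p4 & p4) -> (p1 -> p2)): 0.6 > 0.1, so result = 0.1
(p3 & ((p4 & p4) -> (p1 -> p2))) = min(0.4, 0.1) = 0.1
~p4: Gödel ¬ of 0.6 = 0 (operand ≠ 0)
~p1: Gödel ¬ of 0.9 = 0 (operand ≠ 0)
~~p1: Gödel ¬ of 0 = 1 (operand is 0)
(~p4 | ~~p1) = max(0, 1) = 1
((~p4 | ~~p1) | p3) = max(1, 0.4) = 1
((p3 & ((p4 & p4) -> (p1 -> p2))) & ((~p4 | ~~p1) | p3)) = min(0.1, 1) = 0.1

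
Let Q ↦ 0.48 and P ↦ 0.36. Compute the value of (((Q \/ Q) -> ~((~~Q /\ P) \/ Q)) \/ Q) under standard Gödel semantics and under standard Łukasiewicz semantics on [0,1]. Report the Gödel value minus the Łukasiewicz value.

-0.52

Gödel evaluation:
  (Q \/ Q) = max(0.48, 0.48) = 0.48
  ~Q: Gödel ¬ of 0.48 = 0 (operand ≠ 0)
  ~~Q: Gödel ¬ of 0 = 1 (operand is 0)
  (~~Q /\ P) = min(1, 0.36) = 0.36
  ((~~Q /\ P) \/ Q) = max(0.36, 0.48) = 0.48
  ~((~~Q /\ P) \/ Q): Gödel ¬ of 0.48 = 0 (operand ≠ 0)
  ((Q \/ Q) -> ~((~~Q /\ P) \/ Q)): 0.48 > 0, so result = 0
  (((Q \/ Q) -> ~((~~Q /\ P) \/ Q)) \/ Q) = max(0, 0.48) = 0.48
  Gödel value = 0.48
Łukasiewicz evaluation:
  (Q \/ Q) = max(0.48, 0.48) = 0.48
  ~Q: Łukasiewicz ¬ gives 1 − 0.48 = 0.52
  ~~Q: Łukasiewicz ¬ gives 1 − 0.52 = 0.48
  (~~Q /\ P) = min(0.48, 0.36) = 0.36
  ((~~Q /\ P) \/ Q) = max(0.36, 0.48) = 0.48
  ~((~~Q /\ P) \/ Q): Łukasiewicz ¬ gives 1 − 0.48 = 0.52
  ((Q \/ Q) -> ~((~~Q /\ P) \/ Q)): min(1, 1 − 0.48 + 0.52) = 1
  (((Q \/ Q) -> ~((~~Q /\ P) \/ Q)) \/ Q) = max(1, 0.48) = 1
  Łukasiewicz value = 1
Difference: 0.48 − 1 = -0.52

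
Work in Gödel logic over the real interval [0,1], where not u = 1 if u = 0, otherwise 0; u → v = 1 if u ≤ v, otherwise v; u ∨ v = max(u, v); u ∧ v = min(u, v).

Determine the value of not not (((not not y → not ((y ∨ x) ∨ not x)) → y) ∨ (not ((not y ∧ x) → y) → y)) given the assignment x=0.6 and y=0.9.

not y: Gödel ¬ of 0.9 = 0 (operand ≠ 0)
not not y: Gödel ¬ of 0 = 1 (operand is 0)
(y ∨ x) = max(0.9, 0.6) = 0.9
not x: Gödel ¬ of 0.6 = 0 (operand ≠ 0)
((y ∨ x) ∨ not x) = max(0.9, 0) = 0.9
not ((y ∨ x) ∨ not x): Gödel ¬ of 0.9 = 0 (operand ≠ 0)
(not not y → not ((y ∨ x) ∨ not x)): 1 > 0, so result = 0
((not not y → not ((y ∨ x) ∨ not x)) → y): 0 ≤ 0.9, so result = 1
not y: Gödel ¬ of 0.9 = 0 (operand ≠ 0)
(not y ∧ x) = min(0, 0.6) = 0
((not y ∧ x) → y): 0 ≤ 0.9, so result = 1
not ((not y ∧ x) → y): Gödel ¬ of 1 = 0 (operand ≠ 0)
(not ((not y ∧ x) → y) → y): 0 ≤ 0.9, so result = 1
(((not not y → not ((y ∨ x) ∨ not x)) → y) ∨ (not ((not y ∧ x) → y) → y)) = max(1, 1) = 1
not (((not not y → not ((y ∨ x) ∨ not x)) → y) ∨ (not ((not y ∧ x) → y) → y)): Gödel ¬ of 1 = 0 (operand ≠ 0)
not not (((not not y → not ((y ∨ x) ∨ not x)) → y) ∨ (not ((not y ∧ x) → y) → y)): Gödel ¬ of 0 = 1 (operand is 0)

1.00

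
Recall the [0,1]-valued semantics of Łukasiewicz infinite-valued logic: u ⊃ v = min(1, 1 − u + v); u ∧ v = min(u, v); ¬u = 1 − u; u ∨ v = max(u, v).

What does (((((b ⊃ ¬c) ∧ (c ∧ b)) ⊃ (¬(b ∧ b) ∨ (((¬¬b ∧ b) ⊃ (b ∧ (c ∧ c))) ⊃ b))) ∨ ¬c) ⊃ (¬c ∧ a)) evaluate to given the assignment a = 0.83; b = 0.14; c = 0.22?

¬c: Łukasiewicz ¬ gives 1 − 0.22 = 0.78
(b ⊃ ¬c): min(1, 1 − 0.14 + 0.78) = 1
(c ∧ b) = min(0.22, 0.14) = 0.14
((b ⊃ ¬c) ∧ (c ∧ b)) = min(1, 0.14) = 0.14
(b ∧ b) = min(0.14, 0.14) = 0.14
¬(b ∧ b): Łukasiewicz ¬ gives 1 − 0.14 = 0.86
¬b: Łukasiewicz ¬ gives 1 − 0.14 = 0.86
¬¬b: Łukasiewicz ¬ gives 1 − 0.86 = 0.14
(¬¬b ∧ b) = min(0.14, 0.14) = 0.14
(c ∧ c) = min(0.22, 0.22) = 0.22
(b ∧ (c ∧ c)) = min(0.14, 0.22) = 0.14
((¬¬b ∧ b) ⊃ (b ∧ (c ∧ c))): min(1, 1 − 0.14 + 0.14) = 1
(((¬¬b ∧ b) ⊃ (b ∧ (c ∧ c))) ⊃ b): min(1, 1 − 1 + 0.14) = 0.14
(¬(b ∧ b) ∨ (((¬¬b ∧ b) ⊃ (b ∧ (c ∧ c))) ⊃ b)) = max(0.86, 0.14) = 0.86
(((b ⊃ ¬c) ∧ (c ∧ b)) ⊃ (¬(b ∧ b) ∨ (((¬¬b ∧ b) ⊃ (b ∧ (c ∧ c))) ⊃ b))): min(1, 1 − 0.14 + 0.86) = 1
¬c: Łukasiewicz ¬ gives 1 − 0.22 = 0.78
((((b ⊃ ¬c) ∧ (c ∧ b)) ⊃ (¬(b ∧ b) ∨ (((¬¬b ∧ b) ⊃ (b ∧ (c ∧ c))) ⊃ b))) ∨ ¬c) = max(1, 0.78) = 1
¬c: Łukasiewicz ¬ gives 1 − 0.22 = 0.78
(¬c ∧ a) = min(0.78, 0.83) = 0.78
(((((b ⊃ ¬c) ∧ (c ∧ b)) ⊃ (¬(b ∧ b) ∨ (((¬¬b ∧ b) ⊃ (b ∧ (c ∧ c))) ⊃ b))) ∨ ¬c) ⊃ (¬c ∧ a)): min(1, 1 − 1 + 0.78) = 0.78

0.78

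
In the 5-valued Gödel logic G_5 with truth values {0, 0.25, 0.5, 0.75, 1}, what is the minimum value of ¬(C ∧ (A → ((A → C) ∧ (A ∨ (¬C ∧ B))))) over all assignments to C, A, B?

0.00

The minimum is attained at C = 0.25, A = 0, B = 0:
  (A → C): 0 ≤ 0.25, so result = 1
  ¬C: Gödel ¬ of 0.25 = 0 (operand ≠ 0)
  (¬C ∧ B) = min(0, 0) = 0
  (A ∨ (¬C ∧ B)) = max(0, 0) = 0
  ((A → C) ∧ (A ∨ (¬C ∧ B))) = min(1, 0) = 0
  (A → ((A → C) ∧ (A ∨ (¬C ∧ B)))): 0 ≤ 0, so result = 1
  (C ∧ (A → ((A → C) ∧ (A ∨ (¬C ∧ B))))) = min(0.25, 1) = 0.25
  ¬(C ∧ (A → ((A → C) ∧ (A ∨ (¬C ∧ B))))): Gödel ¬ of 0.25 = 0 (operand ≠ 0)
Checking all 125 assignments confirms none give a value below 0.00.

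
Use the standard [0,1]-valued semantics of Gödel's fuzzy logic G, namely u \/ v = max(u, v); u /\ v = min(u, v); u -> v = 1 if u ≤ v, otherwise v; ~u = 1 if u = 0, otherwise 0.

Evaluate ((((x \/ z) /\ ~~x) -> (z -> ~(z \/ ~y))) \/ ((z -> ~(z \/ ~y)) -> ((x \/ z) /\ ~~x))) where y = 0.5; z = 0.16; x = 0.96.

(x \/ z) = max(0.96, 0.16) = 0.96
~x: Gödel ¬ of 0.96 = 0 (operand ≠ 0)
~~x: Gödel ¬ of 0 = 1 (operand is 0)
((x \/ z) /\ ~~x) = min(0.96, 1) = 0.96
~y: Gödel ¬ of 0.5 = 0 (operand ≠ 0)
(z \/ ~y) = max(0.16, 0) = 0.16
~(z \/ ~y): Gödel ¬ of 0.16 = 0 (operand ≠ 0)
(z -> ~(z \/ ~y)): 0.16 > 0, so result = 0
(((x \/ z) /\ ~~x) -> (z -> ~(z \/ ~y))): 0.96 > 0, so result = 0
~y: Gödel ¬ of 0.5 = 0 (operand ≠ 0)
(z \/ ~y) = max(0.16, 0) = 0.16
~(z \/ ~y): Gödel ¬ of 0.16 = 0 (operand ≠ 0)
(z -> ~(z \/ ~y)): 0.16 > 0, so result = 0
(x \/ z) = max(0.96, 0.16) = 0.96
~x: Gödel ¬ of 0.96 = 0 (operand ≠ 0)
~~x: Gödel ¬ of 0 = 1 (operand is 0)
((x \/ z) /\ ~~x) = min(0.96, 1) = 0.96
((z -> ~(z \/ ~y)) -> ((x \/ z) /\ ~~x)): 0 ≤ 0.96, so result = 1
((((x \/ z) /\ ~~x) -> (z -> ~(z \/ ~y))) \/ ((z -> ~(z \/ ~y)) -> ((x \/ z) /\ ~~x))) = max(0, 1) = 1

1.00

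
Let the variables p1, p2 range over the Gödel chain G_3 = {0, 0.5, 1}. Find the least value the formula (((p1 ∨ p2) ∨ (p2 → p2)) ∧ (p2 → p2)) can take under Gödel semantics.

Every assignment gives 1. For instance at p1 = 0, p2 = 0:
  (p1 ∨ p2) = max(0, 0) = 0
  (p2 → p2): 0 ≤ 0, so result = 1
  ((p1 ∨ p2) ∨ (p2 → p2)) = max(0, 1) = 1
  (p2 → p2): 0 ≤ 0, so result = 1
  (((p1 ∨ p2) ∨ (p2 → p2)) ∧ (p2 → p2)) = min(1, 1) = 1
All 9 assignments give value 1 — the formula is a G_3-tautology.

1.00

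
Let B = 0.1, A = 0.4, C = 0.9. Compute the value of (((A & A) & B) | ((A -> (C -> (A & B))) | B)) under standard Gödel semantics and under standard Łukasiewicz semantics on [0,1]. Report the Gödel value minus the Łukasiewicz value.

Gödel evaluation:
  (A & A) = min(0.4, 0.4) = 0.4
  ((A & A) & B) = min(0.4, 0.1) = 0.1
  (A & B) = min(0.4, 0.1) = 0.1
  (C -> (A & B)): 0.9 > 0.1, so result = 0.1
  (A -> (C -> (A & B))): 0.4 > 0.1, so result = 0.1
  ((A -> (C -> (A & B))) | B) = max(0.1, 0.1) = 0.1
  (((A & A) & B) | ((A -> (C -> (A & B))) | B)) = max(0.1, 0.1) = 0.1
  Gödel value = 0.1
Łukasiewicz evaluation:
  (A & A) = min(0.4, 0.4) = 0.4
  ((A & A) & B) = min(0.4, 0.1) = 0.1
  (A & B) = min(0.4, 0.1) = 0.1
  (C -> (A & B)): min(1, 1 − 0.9 + 0.1) = 0.2
  (A -> (C -> (A & B))): min(1, 1 − 0.4 + 0.2) = 0.8
  ((A -> (C -> (A & B))) | B) = max(0.8, 0.1) = 0.8
  (((A & A) & B) | ((A -> (C -> (A & B))) | B)) = max(0.1, 0.8) = 0.8
  Łukasiewicz value = 0.8
Difference: 0.1 − 0.8 = -0.70

-0.70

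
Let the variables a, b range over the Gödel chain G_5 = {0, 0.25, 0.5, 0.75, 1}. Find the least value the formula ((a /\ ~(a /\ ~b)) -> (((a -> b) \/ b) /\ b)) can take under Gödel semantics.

The minimum is attained at a = 0.5, b = 0.25:
  ~b: Gödel ¬ of 0.25 = 0 (operand ≠ 0)
  (a /\ ~b) = min(0.5, 0) = 0
  ~(a /\ ~b): Gödel ¬ of 0 = 1 (operand is 0)
  (a /\ ~(a /\ ~b)) = min(0.5, 1) = 0.5
  (a -> b): 0.5 > 0.25, so result = 0.25
  ((a -> b) \/ b) = max(0.25, 0.25) = 0.25
  (((a -> b) \/ b) /\ b) = min(0.25, 0.25) = 0.25
  ((a /\ ~(a /\ ~b)) -> (((a -> b) \/ b) /\ b)): 0.5 > 0.25, so result = 0.25
Checking all 25 assignments confirms none give a value below 0.25.

0.25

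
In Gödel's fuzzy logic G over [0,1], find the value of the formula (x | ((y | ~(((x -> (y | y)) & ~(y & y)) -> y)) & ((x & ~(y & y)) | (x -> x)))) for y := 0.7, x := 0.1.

(y | y) = max(0.7, 0.7) = 0.7
(x -> (y | y)): 0.1 ≤ 0.7, so result = 1
(y & y) = min(0.7, 0.7) = 0.7
~(y & y): Gödel ¬ of 0.7 = 0 (operand ≠ 0)
((x -> (y | y)) & ~(y & y)) = min(1, 0) = 0
(((x -> (y | y)) & ~(y & y)) -> y): 0 ≤ 0.7, so result = 1
~(((x -> (y | y)) & ~(y & y)) -> y): Gödel ¬ of 1 = 0 (operand ≠ 0)
(y | ~(((x -> (y | y)) & ~(y & y)) -> y)) = max(0.7, 0) = 0.7
(y & y) = min(0.7, 0.7) = 0.7
~(y & y): Gödel ¬ of 0.7 = 0 (operand ≠ 0)
(x & ~(y & y)) = min(0.1, 0) = 0
(x -> x): 0.1 ≤ 0.1, so result = 1
((x & ~(y & y)) | (x -> x)) = max(0, 1) = 1
((y | ~(((x -> (y | y)) & ~(y & y)) -> y)) & ((x & ~(y & y)) | (x -> x))) = min(0.7, 1) = 0.7
(x | ((y | ~(((x -> (y | y)) & ~(y & y)) -> y)) & ((x & ~(y & y)) | (x -> x)))) = max(0.1, 0.7) = 0.7

0.70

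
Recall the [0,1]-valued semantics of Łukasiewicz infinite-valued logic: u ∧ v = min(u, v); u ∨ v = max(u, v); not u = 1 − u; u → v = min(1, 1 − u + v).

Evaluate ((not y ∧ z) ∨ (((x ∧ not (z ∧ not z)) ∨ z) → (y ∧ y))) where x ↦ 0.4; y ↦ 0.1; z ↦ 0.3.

0.70

not y: Łukasiewicz ¬ gives 1 − 0.1 = 0.9
(not y ∧ z) = min(0.9, 0.3) = 0.3
not z: Łukasiewicz ¬ gives 1 − 0.3 = 0.7
(z ∧ not z) = min(0.3, 0.7) = 0.3
not (z ∧ not z): Łukasiewicz ¬ gives 1 − 0.3 = 0.7
(x ∧ not (z ∧ not z)) = min(0.4, 0.7) = 0.4
((x ∧ not (z ∧ not z)) ∨ z) = max(0.4, 0.3) = 0.4
(y ∧ y) = min(0.1, 0.1) = 0.1
(((x ∧ not (z ∧ not z)) ∨ z) → (y ∧ y)): min(1, 1 − 0.4 + 0.1) = 0.7
((not y ∧ z) ∨ (((x ∧ not (z ∧ not z)) ∨ z) → (y ∧ y))) = max(0.3, 0.7) = 0.7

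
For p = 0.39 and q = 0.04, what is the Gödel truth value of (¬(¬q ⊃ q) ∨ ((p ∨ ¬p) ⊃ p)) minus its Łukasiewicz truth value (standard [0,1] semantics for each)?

Gödel evaluation:
  ¬q: Gödel ¬ of 0.04 = 0 (operand ≠ 0)
  (¬q ⊃ q): 0 ≤ 0.04, so result = 1
  ¬(¬q ⊃ q): Gödel ¬ of 1 = 0 (operand ≠ 0)
  ¬p: Gödel ¬ of 0.39 = 0 (operand ≠ 0)
  (p ∨ ¬p) = max(0.39, 0) = 0.39
  ((p ∨ ¬p) ⊃ p): 0.39 ≤ 0.39, so result = 1
  (¬(¬q ⊃ q) ∨ ((p ∨ ¬p) ⊃ p)) = max(0, 1) = 1
  Gödel value = 1
Łukasiewicz evaluation:
  ¬q: Łukasiewicz ¬ gives 1 − 0.04 = 0.96
  (¬q ⊃ q): min(1, 1 − 0.96 + 0.04) = 0.08
  ¬(¬q ⊃ q): Łukasiewicz ¬ gives 1 − 0.08 = 0.92
  ¬p: Łukasiewicz ¬ gives 1 − 0.39 = 0.61
  (p ∨ ¬p) = max(0.39, 0.61) = 0.61
  ((p ∨ ¬p) ⊃ p): min(1, 1 − 0.61 + 0.39) = 0.78
  (¬(¬q ⊃ q) ∨ ((p ∨ ¬p) ⊃ p)) = max(0.92, 0.78) = 0.92
  Łukasiewicz value = 0.92
Difference: 1 − 0.92 = 0.08

0.08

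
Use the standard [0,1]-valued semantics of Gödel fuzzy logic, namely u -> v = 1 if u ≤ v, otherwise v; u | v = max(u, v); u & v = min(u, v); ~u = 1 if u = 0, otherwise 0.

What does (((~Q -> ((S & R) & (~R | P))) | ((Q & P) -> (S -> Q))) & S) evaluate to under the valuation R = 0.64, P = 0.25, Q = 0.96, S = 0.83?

0.83

~Q: Gödel ¬ of 0.96 = 0 (operand ≠ 0)
(S & R) = min(0.83, 0.64) = 0.64
~R: Gödel ¬ of 0.64 = 0 (operand ≠ 0)
(~R | P) = max(0, 0.25) = 0.25
((S & R) & (~R | P)) = min(0.64, 0.25) = 0.25
(~Q -> ((S & R) & (~R | P))): 0 ≤ 0.25, so result = 1
(Q & P) = min(0.96, 0.25) = 0.25
(S -> Q): 0.83 ≤ 0.96, so result = 1
((Q & P) -> (S -> Q)): 0.25 ≤ 1, so result = 1
((~Q -> ((S & R) & (~R | P))) | ((Q & P) -> (S -> Q))) = max(1, 1) = 1
(((~Q -> ((S & R) & (~R | P))) | ((Q & P) -> (S -> Q))) & S) = min(1, 0.83) = 0.83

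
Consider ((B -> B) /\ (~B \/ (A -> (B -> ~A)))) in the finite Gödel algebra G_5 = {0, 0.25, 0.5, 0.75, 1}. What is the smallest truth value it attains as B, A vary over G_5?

The minimum is attained at B = 0.25, A = 0.25:
  (B -> B): 0.25 ≤ 0.25, so result = 1
  ~B: Gödel ¬ of 0.25 = 0 (operand ≠ 0)
  ~A: Gödel ¬ of 0.25 = 0 (operand ≠ 0)
  (B -> ~A): 0.25 > 0, so result = 0
  (A -> (B -> ~A)): 0.25 > 0, so result = 0
  (~B \/ (A -> (B -> ~A))) = max(0, 0) = 0
  ((B -> B) /\ (~B \/ (A -> (B -> ~A)))) = min(1, 0) = 0
Checking all 25 assignments confirms none give a value below 0.00.

0.00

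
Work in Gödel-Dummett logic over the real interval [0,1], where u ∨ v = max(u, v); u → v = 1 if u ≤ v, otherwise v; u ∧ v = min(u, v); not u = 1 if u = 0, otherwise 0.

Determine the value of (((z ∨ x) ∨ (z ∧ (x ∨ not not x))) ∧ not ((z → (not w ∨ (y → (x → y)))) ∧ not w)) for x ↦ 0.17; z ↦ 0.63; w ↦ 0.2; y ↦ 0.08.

(z ∨ x) = max(0.63, 0.17) = 0.63
not x: Gödel ¬ of 0.17 = 0 (operand ≠ 0)
not not x: Gödel ¬ of 0 = 1 (operand is 0)
(x ∨ not not x) = max(0.17, 1) = 1
(z ∧ (x ∨ not not x)) = min(0.63, 1) = 0.63
((z ∨ x) ∨ (z ∧ (x ∨ not not x))) = max(0.63, 0.63) = 0.63
not w: Gödel ¬ of 0.2 = 0 (operand ≠ 0)
(x → y): 0.17 > 0.08, so result = 0.08
(y → (x → y)): 0.08 ≤ 0.08, so result = 1
(not w ∨ (y → (x → y))) = max(0, 1) = 1
(z → (not w ∨ (y → (x → y)))): 0.63 ≤ 1, so result = 1
not w: Gödel ¬ of 0.2 = 0 (operand ≠ 0)
((z → (not w ∨ (y → (x → y)))) ∧ not w) = min(1, 0) = 0
not ((z → (not w ∨ (y → (x → y)))) ∧ not w): Gödel ¬ of 0 = 1 (operand is 0)
(((z ∨ x) ∨ (z ∧ (x ∨ not not x))) ∧ not ((z → (not w ∨ (y → (x → y)))) ∧ not w)) = min(0.63, 1) = 0.63

0.63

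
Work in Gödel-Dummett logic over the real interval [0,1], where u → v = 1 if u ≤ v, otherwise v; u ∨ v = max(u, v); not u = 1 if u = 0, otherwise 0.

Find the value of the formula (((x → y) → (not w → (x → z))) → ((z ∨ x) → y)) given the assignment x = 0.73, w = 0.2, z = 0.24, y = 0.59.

(x → y): 0.73 > 0.59, so result = 0.59
not w: Gödel ¬ of 0.2 = 0 (operand ≠ 0)
(x → z): 0.73 > 0.24, so result = 0.24
(not w → (x → z)): 0 ≤ 0.24, so result = 1
((x → y) → (not w → (x → z))): 0.59 ≤ 1, so result = 1
(z ∨ x) = max(0.24, 0.73) = 0.73
((z ∨ x) → y): 0.73 > 0.59, so result = 0.59
(((x → y) → (not w → (x → z))) → ((z ∨ x) → y)): 1 > 0.59, so result = 0.59

0.59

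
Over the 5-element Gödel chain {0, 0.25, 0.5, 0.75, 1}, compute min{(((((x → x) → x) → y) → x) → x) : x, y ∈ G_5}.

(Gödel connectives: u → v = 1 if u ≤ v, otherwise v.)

0.25

The minimum is attained at x = 0.25, y = 0:
  (x → x): 0.25 ≤ 0.25, so result = 1
  ((x → x) → x): 1 > 0.25, so result = 0.25
  (((x → x) → x) → y): 0.25 > 0, so result = 0
  ((((x → x) → x) → y) → x): 0 ≤ 0.25, so result = 1
  (((((x → x) → x) → y) → x) → x): 1 > 0.25, so result = 0.25
Checking all 25 assignments confirms none give a value below 0.25.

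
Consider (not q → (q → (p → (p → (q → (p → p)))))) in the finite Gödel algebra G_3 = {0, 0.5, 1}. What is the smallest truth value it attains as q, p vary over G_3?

Every assignment gives 1. For instance at q = 0, p = 0:
  not q: Gödel ¬ of 0 = 1 (operand is 0)
  (p → p): 0 ≤ 0, so result = 1
  (q → (p → p)): 0 ≤ 1, so result = 1
  (p → (q → (p → p))): 0 ≤ 1, so result = 1
  (p → (p → (q → (p → p)))): 0 ≤ 1, so result = 1
  (q → (p → (p → (q → (p → p))))): 0 ≤ 1, so result = 1
  (not q → (q → (p → (p → (q → (p → p)))))): 1 ≤ 1, so result = 1
All 9 assignments give value 1 — the formula is a G_3-tautology.

1.00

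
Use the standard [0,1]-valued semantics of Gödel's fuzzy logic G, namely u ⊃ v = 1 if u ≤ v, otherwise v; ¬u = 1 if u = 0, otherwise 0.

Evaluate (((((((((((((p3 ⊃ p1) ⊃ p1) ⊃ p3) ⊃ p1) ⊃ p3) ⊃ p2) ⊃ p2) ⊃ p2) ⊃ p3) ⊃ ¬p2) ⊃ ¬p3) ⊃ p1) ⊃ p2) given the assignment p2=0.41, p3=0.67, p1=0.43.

(p3 ⊃ p1): 0.67 > 0.43, so result = 0.43
((p3 ⊃ p1) ⊃ p1): 0.43 ≤ 0.43, so result = 1
(((p3 ⊃ p1) ⊃ p1) ⊃ p3): 1 > 0.67, so result = 0.67
((((p3 ⊃ p1) ⊃ p1) ⊃ p3) ⊃ p1): 0.67 > 0.43, so result = 0.43
(((((p3 ⊃ p1) ⊃ p1) ⊃ p3) ⊃ p1) ⊃ p3): 0.43 ≤ 0.67, so result = 1
((((((p3 ⊃ p1) ⊃ p1) ⊃ p3) ⊃ p1) ⊃ p3) ⊃ p2): 1 > 0.41, so result = 0.41
(((((((p3 ⊃ p1) ⊃ p1) ⊃ p3) ⊃ p1) ⊃ p3) ⊃ p2) ⊃ p2): 0.41 ≤ 0.41, so result = 1
((((((((p3 ⊃ p1) ⊃ p1) ⊃ p3) ⊃ p1) ⊃ p3) ⊃ p2) ⊃ p2) ⊃ p2): 1 > 0.41, so result = 0.41
(((((((((p3 ⊃ p1) ⊃ p1) ⊃ p3) ⊃ p1) ⊃ p3) ⊃ p2) ⊃ p2) ⊃ p2) ⊃ p3): 0.41 ≤ 0.67, so result = 1
¬p2: Gödel ¬ of 0.41 = 0 (operand ≠ 0)
((((((((((p3 ⊃ p1) ⊃ p1) ⊃ p3) ⊃ p1) ⊃ p3) ⊃ p2) ⊃ p2) ⊃ p2) ⊃ p3) ⊃ ¬p2): 1 > 0, so result = 0
¬p3: Gödel ¬ of 0.67 = 0 (operand ≠ 0)
(((((((((((p3 ⊃ p1) ⊃ p1) ⊃ p3) ⊃ p1) ⊃ p3) ⊃ p2) ⊃ p2) ⊃ p2) ⊃ p3) ⊃ ¬p2) ⊃ ¬p3): 0 ≤ 0, so result = 1
((((((((((((p3 ⊃ p1) ⊃ p1) ⊃ p3) ⊃ p1) ⊃ p3) ⊃ p2) ⊃ p2) ⊃ p2) ⊃ p3) ⊃ ¬p2) ⊃ ¬p3) ⊃ p1): 1 > 0.43, so result = 0.43
(((((((((((((p3 ⊃ p1) ⊃ p1) ⊃ p3) ⊃ p1) ⊃ p3) ⊃ p2) ⊃ p2) ⊃ p2) ⊃ p3) ⊃ ¬p2) ⊃ ¬p3) ⊃ p1) ⊃ p2): 0.43 > 0.41, so result = 0.41

0.41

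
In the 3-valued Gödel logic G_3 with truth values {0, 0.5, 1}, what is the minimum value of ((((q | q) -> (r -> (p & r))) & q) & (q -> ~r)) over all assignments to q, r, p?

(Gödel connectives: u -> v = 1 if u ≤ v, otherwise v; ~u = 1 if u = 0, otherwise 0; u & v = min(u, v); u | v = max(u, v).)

0.00

The minimum is attained at q = 0, r = 0, p = 0:
  (q | q) = max(0, 0) = 0
  (p & r) = min(0, 0) = 0
  (r -> (p & r)): 0 ≤ 0, so result = 1
  ((q | q) -> (r -> (p & r))): 0 ≤ 1, so result = 1
  (((q | q) -> (r -> (p & r))) & q) = min(1, 0) = 0
  ~r: Gödel ¬ of 0 = 1 (operand is 0)
  (q -> ~r): 0 ≤ 1, so result = 1
  ((((q | q) -> (r -> (p & r))) & q) & (q -> ~r)) = min(0, 1) = 0
Checking all 27 assignments confirms none give a value below 0.00.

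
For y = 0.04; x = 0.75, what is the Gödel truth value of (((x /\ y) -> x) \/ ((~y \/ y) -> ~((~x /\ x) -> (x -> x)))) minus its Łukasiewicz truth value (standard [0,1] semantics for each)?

0.00

Gödel evaluation:
  (x /\ y) = min(0.75, 0.04) = 0.04
  ((x /\ y) -> x): 0.04 ≤ 0.75, so result = 1
  ~y: Gödel ¬ of 0.04 = 0 (operand ≠ 0)
  (~y \/ y) = max(0, 0.04) = 0.04
  ~x: Gödel ¬ of 0.75 = 0 (operand ≠ 0)
  (~x /\ x) = min(0, 0.75) = 0
  (x -> x): 0.75 ≤ 0.75, so result = 1
  ((~x /\ x) -> (x -> x)): 0 ≤ 1, so result = 1
  ~((~x /\ x) -> (x -> x)): Gödel ¬ of 1 = 0 (operand ≠ 0)
  ((~y \/ y) -> ~((~x /\ x) -> (x -> x))): 0.04 > 0, so result = 0
  (((x /\ y) -> x) \/ ((~y \/ y) -> ~((~x /\ x) -> (x -> x)))) = max(1, 0) = 1
  Gödel value = 1
Łukasiewicz evaluation:
  (x /\ y) = min(0.75, 0.04) = 0.04
  ((x /\ y) -> x): min(1, 1 − 0.04 + 0.75) = 1
  ~y: Łukasiewicz ¬ gives 1 − 0.04 = 0.96
  (~y \/ y) = max(0.96, 0.04) = 0.96
  ~x: Łukasiewicz ¬ gives 1 − 0.75 = 0.25
  (~x /\ x) = min(0.25, 0.75) = 0.25
  (x -> x): min(1, 1 − 0.75 + 0.75) = 1
  ((~x /\ x) -> (x -> x)): min(1, 1 − 0.25 + 1) = 1
  ~((~x /\ x) -> (x -> x)): Łukasiewicz ¬ gives 1 − 1 = 0
  ((~y \/ y) -> ~((~x /\ x) -> (x -> x))): min(1, 1 − 0.96 + 0) = 0.04
  (((x /\ y) -> x) \/ ((~y \/ y) -> ~((~x /\ x) -> (x -> x)))) = max(1, 0.04) = 1
  Łukasiewicz value = 1
Difference: 1 − 1 = 0.00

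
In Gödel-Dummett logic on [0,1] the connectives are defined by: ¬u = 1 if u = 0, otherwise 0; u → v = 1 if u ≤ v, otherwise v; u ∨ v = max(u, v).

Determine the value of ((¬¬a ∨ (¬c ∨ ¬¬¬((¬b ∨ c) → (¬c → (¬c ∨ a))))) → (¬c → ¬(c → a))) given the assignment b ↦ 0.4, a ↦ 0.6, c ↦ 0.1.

1.00

¬a: Gödel ¬ of 0.6 = 0 (operand ≠ 0)
¬¬a: Gödel ¬ of 0 = 1 (operand is 0)
¬c: Gödel ¬ of 0.1 = 0 (operand ≠ 0)
¬b: Gödel ¬ of 0.4 = 0 (operand ≠ 0)
(¬b ∨ c) = max(0, 0.1) = 0.1
¬c: Gödel ¬ of 0.1 = 0 (operand ≠ 0)
¬c: Gödel ¬ of 0.1 = 0 (operand ≠ 0)
(¬c ∨ a) = max(0, 0.6) = 0.6
(¬c → (¬c ∨ a)): 0 ≤ 0.6, so result = 1
((¬b ∨ c) → (¬c → (¬c ∨ a))): 0.1 ≤ 1, so result = 1
¬((¬b ∨ c) → (¬c → (¬c ∨ a))): Gödel ¬ of 1 = 0 (operand ≠ 0)
¬¬((¬b ∨ c) → (¬c → (¬c ∨ a))): Gödel ¬ of 0 = 1 (operand is 0)
¬¬¬((¬b ∨ c) → (¬c → (¬c ∨ a))): Gödel ¬ of 1 = 0 (operand ≠ 0)
(¬c ∨ ¬¬¬((¬b ∨ c) → (¬c → (¬c ∨ a)))) = max(0, 0) = 0
(¬¬a ∨ (¬c ∨ ¬¬¬((¬b ∨ c) → (¬c → (¬c ∨ a))))) = max(1, 0) = 1
¬c: Gödel ¬ of 0.1 = 0 (operand ≠ 0)
(c → a): 0.1 ≤ 0.6, so result = 1
¬(c → a): Gödel ¬ of 1 = 0 (operand ≠ 0)
(¬c → ¬(c → a)): 0 ≤ 0, so result = 1
((¬¬a ∨ (¬c ∨ ¬¬¬((¬b ∨ c) → (¬c → (¬c ∨ a))))) → (¬c → ¬(c → a))): 1 ≤ 1, so result = 1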